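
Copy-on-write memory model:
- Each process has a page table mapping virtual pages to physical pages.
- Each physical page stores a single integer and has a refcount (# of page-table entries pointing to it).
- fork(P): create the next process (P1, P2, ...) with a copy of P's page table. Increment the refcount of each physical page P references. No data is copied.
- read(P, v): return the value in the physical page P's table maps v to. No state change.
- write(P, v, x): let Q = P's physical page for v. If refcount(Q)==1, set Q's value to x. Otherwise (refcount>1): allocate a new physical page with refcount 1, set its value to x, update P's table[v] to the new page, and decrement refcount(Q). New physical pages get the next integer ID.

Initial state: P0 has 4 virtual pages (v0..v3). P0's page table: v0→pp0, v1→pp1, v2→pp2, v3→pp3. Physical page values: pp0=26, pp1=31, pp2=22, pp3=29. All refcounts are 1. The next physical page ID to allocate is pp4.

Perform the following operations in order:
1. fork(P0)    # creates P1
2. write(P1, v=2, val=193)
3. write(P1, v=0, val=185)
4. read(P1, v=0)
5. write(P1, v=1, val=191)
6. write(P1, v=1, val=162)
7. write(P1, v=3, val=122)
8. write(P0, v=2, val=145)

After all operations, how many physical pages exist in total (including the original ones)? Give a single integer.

Answer: 8

Derivation:
Op 1: fork(P0) -> P1. 4 ppages; refcounts: pp0:2 pp1:2 pp2:2 pp3:2
Op 2: write(P1, v2, 193). refcount(pp2)=2>1 -> COPY to pp4. 5 ppages; refcounts: pp0:2 pp1:2 pp2:1 pp3:2 pp4:1
Op 3: write(P1, v0, 185). refcount(pp0)=2>1 -> COPY to pp5. 6 ppages; refcounts: pp0:1 pp1:2 pp2:1 pp3:2 pp4:1 pp5:1
Op 4: read(P1, v0) -> 185. No state change.
Op 5: write(P1, v1, 191). refcount(pp1)=2>1 -> COPY to pp6. 7 ppages; refcounts: pp0:1 pp1:1 pp2:1 pp3:2 pp4:1 pp5:1 pp6:1
Op 6: write(P1, v1, 162). refcount(pp6)=1 -> write in place. 7 ppages; refcounts: pp0:1 pp1:1 pp2:1 pp3:2 pp4:1 pp5:1 pp6:1
Op 7: write(P1, v3, 122). refcount(pp3)=2>1 -> COPY to pp7. 8 ppages; refcounts: pp0:1 pp1:1 pp2:1 pp3:1 pp4:1 pp5:1 pp6:1 pp7:1
Op 8: write(P0, v2, 145). refcount(pp2)=1 -> write in place. 8 ppages; refcounts: pp0:1 pp1:1 pp2:1 pp3:1 pp4:1 pp5:1 pp6:1 pp7:1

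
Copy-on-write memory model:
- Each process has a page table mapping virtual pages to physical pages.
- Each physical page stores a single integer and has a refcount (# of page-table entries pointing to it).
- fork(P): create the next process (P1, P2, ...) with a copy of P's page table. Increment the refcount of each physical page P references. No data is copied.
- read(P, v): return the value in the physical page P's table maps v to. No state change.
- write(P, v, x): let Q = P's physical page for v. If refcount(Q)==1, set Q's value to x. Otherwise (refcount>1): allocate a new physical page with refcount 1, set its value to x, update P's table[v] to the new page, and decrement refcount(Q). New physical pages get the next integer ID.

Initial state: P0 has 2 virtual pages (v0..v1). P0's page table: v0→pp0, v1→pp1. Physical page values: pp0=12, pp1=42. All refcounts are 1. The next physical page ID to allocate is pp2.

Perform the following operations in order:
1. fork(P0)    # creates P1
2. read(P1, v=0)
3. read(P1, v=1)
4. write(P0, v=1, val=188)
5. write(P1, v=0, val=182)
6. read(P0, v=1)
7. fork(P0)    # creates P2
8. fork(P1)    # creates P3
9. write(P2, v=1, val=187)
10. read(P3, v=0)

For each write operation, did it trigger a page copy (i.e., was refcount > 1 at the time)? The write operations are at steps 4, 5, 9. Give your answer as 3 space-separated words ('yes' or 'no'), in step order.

Op 1: fork(P0) -> P1. 2 ppages; refcounts: pp0:2 pp1:2
Op 2: read(P1, v0) -> 12. No state change.
Op 3: read(P1, v1) -> 42. No state change.
Op 4: write(P0, v1, 188). refcount(pp1)=2>1 -> COPY to pp2. 3 ppages; refcounts: pp0:2 pp1:1 pp2:1
Op 5: write(P1, v0, 182). refcount(pp0)=2>1 -> COPY to pp3. 4 ppages; refcounts: pp0:1 pp1:1 pp2:1 pp3:1
Op 6: read(P0, v1) -> 188. No state change.
Op 7: fork(P0) -> P2. 4 ppages; refcounts: pp0:2 pp1:1 pp2:2 pp3:1
Op 8: fork(P1) -> P3. 4 ppages; refcounts: pp0:2 pp1:2 pp2:2 pp3:2
Op 9: write(P2, v1, 187). refcount(pp2)=2>1 -> COPY to pp4. 5 ppages; refcounts: pp0:2 pp1:2 pp2:1 pp3:2 pp4:1
Op 10: read(P3, v0) -> 182. No state change.

yes yes yes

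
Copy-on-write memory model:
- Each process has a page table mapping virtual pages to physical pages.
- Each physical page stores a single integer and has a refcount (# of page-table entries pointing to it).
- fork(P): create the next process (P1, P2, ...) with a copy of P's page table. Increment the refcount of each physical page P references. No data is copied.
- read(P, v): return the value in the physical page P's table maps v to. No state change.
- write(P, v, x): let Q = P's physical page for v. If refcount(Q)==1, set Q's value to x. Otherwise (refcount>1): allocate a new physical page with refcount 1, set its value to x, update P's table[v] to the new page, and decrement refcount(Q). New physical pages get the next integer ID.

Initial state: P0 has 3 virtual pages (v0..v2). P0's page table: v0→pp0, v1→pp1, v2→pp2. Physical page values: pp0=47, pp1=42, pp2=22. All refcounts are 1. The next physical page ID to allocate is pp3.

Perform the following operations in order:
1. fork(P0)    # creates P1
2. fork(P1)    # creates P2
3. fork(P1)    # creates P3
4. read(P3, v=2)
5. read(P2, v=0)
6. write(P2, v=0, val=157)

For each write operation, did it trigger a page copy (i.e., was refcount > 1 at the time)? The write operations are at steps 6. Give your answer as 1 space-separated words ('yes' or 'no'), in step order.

Op 1: fork(P0) -> P1. 3 ppages; refcounts: pp0:2 pp1:2 pp2:2
Op 2: fork(P1) -> P2. 3 ppages; refcounts: pp0:3 pp1:3 pp2:3
Op 3: fork(P1) -> P3. 3 ppages; refcounts: pp0:4 pp1:4 pp2:4
Op 4: read(P3, v2) -> 22. No state change.
Op 5: read(P2, v0) -> 47. No state change.
Op 6: write(P2, v0, 157). refcount(pp0)=4>1 -> COPY to pp3. 4 ppages; refcounts: pp0:3 pp1:4 pp2:4 pp3:1

yes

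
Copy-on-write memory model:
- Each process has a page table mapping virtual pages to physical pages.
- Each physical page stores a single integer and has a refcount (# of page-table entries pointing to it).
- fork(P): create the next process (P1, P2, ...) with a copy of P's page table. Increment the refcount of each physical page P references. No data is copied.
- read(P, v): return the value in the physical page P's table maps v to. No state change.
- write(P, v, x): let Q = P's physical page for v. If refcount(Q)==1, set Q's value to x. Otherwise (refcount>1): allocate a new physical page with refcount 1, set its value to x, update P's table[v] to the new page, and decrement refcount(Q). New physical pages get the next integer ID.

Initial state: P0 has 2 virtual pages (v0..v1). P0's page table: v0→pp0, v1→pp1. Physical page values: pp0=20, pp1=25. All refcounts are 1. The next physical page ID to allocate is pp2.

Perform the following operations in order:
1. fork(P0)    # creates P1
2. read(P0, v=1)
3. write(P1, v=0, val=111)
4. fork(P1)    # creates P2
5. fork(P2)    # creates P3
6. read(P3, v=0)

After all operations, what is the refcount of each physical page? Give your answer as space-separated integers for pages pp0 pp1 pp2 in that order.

Answer: 1 4 3

Derivation:
Op 1: fork(P0) -> P1. 2 ppages; refcounts: pp0:2 pp1:2
Op 2: read(P0, v1) -> 25. No state change.
Op 3: write(P1, v0, 111). refcount(pp0)=2>1 -> COPY to pp2. 3 ppages; refcounts: pp0:1 pp1:2 pp2:1
Op 4: fork(P1) -> P2. 3 ppages; refcounts: pp0:1 pp1:3 pp2:2
Op 5: fork(P2) -> P3. 3 ppages; refcounts: pp0:1 pp1:4 pp2:3
Op 6: read(P3, v0) -> 111. No state change.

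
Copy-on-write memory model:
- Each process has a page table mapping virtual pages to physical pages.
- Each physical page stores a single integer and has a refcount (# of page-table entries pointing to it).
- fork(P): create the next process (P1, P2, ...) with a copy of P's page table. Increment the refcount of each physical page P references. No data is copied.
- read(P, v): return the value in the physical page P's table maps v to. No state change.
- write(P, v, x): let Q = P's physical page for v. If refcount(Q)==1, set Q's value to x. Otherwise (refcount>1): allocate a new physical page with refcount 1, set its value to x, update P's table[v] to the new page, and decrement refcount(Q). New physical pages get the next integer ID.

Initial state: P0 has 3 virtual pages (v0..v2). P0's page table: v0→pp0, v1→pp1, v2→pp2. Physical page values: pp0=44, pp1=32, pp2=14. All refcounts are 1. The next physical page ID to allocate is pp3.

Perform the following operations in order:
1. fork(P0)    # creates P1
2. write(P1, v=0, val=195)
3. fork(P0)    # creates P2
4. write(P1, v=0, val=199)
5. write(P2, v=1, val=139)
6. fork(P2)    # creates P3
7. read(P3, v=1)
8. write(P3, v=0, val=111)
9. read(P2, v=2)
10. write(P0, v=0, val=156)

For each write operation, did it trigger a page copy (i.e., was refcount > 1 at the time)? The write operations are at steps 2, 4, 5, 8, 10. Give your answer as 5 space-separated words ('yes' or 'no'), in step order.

Op 1: fork(P0) -> P1. 3 ppages; refcounts: pp0:2 pp1:2 pp2:2
Op 2: write(P1, v0, 195). refcount(pp0)=2>1 -> COPY to pp3. 4 ppages; refcounts: pp0:1 pp1:2 pp2:2 pp3:1
Op 3: fork(P0) -> P2. 4 ppages; refcounts: pp0:2 pp1:3 pp2:3 pp3:1
Op 4: write(P1, v0, 199). refcount(pp3)=1 -> write in place. 4 ppages; refcounts: pp0:2 pp1:3 pp2:3 pp3:1
Op 5: write(P2, v1, 139). refcount(pp1)=3>1 -> COPY to pp4. 5 ppages; refcounts: pp0:2 pp1:2 pp2:3 pp3:1 pp4:1
Op 6: fork(P2) -> P3. 5 ppages; refcounts: pp0:3 pp1:2 pp2:4 pp3:1 pp4:2
Op 7: read(P3, v1) -> 139. No state change.
Op 8: write(P3, v0, 111). refcount(pp0)=3>1 -> COPY to pp5. 6 ppages; refcounts: pp0:2 pp1:2 pp2:4 pp3:1 pp4:2 pp5:1
Op 9: read(P2, v2) -> 14. No state change.
Op 10: write(P0, v0, 156). refcount(pp0)=2>1 -> COPY to pp6. 7 ppages; refcounts: pp0:1 pp1:2 pp2:4 pp3:1 pp4:2 pp5:1 pp6:1

yes no yes yes yes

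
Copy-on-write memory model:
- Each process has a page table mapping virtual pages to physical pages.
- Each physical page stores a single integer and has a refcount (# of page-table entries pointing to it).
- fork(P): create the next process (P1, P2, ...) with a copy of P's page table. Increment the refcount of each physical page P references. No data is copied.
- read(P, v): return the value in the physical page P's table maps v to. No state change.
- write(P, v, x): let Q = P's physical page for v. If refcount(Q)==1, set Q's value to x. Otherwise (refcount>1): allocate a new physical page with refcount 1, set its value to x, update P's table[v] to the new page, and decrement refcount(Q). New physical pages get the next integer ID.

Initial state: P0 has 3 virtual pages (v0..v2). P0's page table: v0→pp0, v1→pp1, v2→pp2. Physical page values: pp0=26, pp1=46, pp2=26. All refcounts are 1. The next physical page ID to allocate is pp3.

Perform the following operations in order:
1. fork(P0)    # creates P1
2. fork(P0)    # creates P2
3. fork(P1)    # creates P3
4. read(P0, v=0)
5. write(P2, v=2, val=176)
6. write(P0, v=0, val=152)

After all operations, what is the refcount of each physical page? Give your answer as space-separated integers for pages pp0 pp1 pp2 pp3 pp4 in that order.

Op 1: fork(P0) -> P1. 3 ppages; refcounts: pp0:2 pp1:2 pp2:2
Op 2: fork(P0) -> P2. 3 ppages; refcounts: pp0:3 pp1:3 pp2:3
Op 3: fork(P1) -> P3. 3 ppages; refcounts: pp0:4 pp1:4 pp2:4
Op 4: read(P0, v0) -> 26. No state change.
Op 5: write(P2, v2, 176). refcount(pp2)=4>1 -> COPY to pp3. 4 ppages; refcounts: pp0:4 pp1:4 pp2:3 pp3:1
Op 6: write(P0, v0, 152). refcount(pp0)=4>1 -> COPY to pp4. 5 ppages; refcounts: pp0:3 pp1:4 pp2:3 pp3:1 pp4:1

Answer: 3 4 3 1 1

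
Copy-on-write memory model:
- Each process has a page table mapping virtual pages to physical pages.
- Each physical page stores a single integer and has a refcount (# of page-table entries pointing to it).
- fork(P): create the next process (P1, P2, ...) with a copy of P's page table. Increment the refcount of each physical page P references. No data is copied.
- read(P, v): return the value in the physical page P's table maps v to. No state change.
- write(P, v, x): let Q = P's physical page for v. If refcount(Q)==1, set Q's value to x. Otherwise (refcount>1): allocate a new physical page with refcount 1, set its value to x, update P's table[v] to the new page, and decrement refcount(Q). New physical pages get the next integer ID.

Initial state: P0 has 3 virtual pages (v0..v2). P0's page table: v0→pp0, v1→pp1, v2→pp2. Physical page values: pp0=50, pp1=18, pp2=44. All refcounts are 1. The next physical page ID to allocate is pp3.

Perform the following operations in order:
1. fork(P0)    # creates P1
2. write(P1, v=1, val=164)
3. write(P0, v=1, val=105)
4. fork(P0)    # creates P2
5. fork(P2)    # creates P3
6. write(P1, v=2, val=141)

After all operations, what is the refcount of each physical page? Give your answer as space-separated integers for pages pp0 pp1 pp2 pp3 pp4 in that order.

Answer: 4 3 3 1 1

Derivation:
Op 1: fork(P0) -> P1. 3 ppages; refcounts: pp0:2 pp1:2 pp2:2
Op 2: write(P1, v1, 164). refcount(pp1)=2>1 -> COPY to pp3. 4 ppages; refcounts: pp0:2 pp1:1 pp2:2 pp3:1
Op 3: write(P0, v1, 105). refcount(pp1)=1 -> write in place. 4 ppages; refcounts: pp0:2 pp1:1 pp2:2 pp3:1
Op 4: fork(P0) -> P2. 4 ppages; refcounts: pp0:3 pp1:2 pp2:3 pp3:1
Op 5: fork(P2) -> P3. 4 ppages; refcounts: pp0:4 pp1:3 pp2:4 pp3:1
Op 6: write(P1, v2, 141). refcount(pp2)=4>1 -> COPY to pp4. 5 ppages; refcounts: pp0:4 pp1:3 pp2:3 pp3:1 pp4:1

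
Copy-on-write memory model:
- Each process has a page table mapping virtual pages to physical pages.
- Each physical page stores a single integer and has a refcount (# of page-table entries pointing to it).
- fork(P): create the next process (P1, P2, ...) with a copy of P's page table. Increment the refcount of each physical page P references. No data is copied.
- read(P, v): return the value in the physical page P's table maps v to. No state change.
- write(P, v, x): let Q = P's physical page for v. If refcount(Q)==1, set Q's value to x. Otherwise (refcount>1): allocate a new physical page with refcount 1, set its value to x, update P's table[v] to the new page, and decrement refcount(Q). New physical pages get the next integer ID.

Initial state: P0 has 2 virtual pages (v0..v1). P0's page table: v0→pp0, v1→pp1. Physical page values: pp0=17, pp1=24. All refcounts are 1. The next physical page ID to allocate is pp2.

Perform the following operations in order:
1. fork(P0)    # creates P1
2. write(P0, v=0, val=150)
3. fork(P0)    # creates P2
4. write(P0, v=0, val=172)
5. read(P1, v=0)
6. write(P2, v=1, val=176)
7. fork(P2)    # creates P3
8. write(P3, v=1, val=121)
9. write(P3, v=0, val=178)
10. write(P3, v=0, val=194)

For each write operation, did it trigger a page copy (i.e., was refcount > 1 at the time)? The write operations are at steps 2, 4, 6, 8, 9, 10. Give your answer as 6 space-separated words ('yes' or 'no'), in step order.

Op 1: fork(P0) -> P1. 2 ppages; refcounts: pp0:2 pp1:2
Op 2: write(P0, v0, 150). refcount(pp0)=2>1 -> COPY to pp2. 3 ppages; refcounts: pp0:1 pp1:2 pp2:1
Op 3: fork(P0) -> P2. 3 ppages; refcounts: pp0:1 pp1:3 pp2:2
Op 4: write(P0, v0, 172). refcount(pp2)=2>1 -> COPY to pp3. 4 ppages; refcounts: pp0:1 pp1:3 pp2:1 pp3:1
Op 5: read(P1, v0) -> 17. No state change.
Op 6: write(P2, v1, 176). refcount(pp1)=3>1 -> COPY to pp4. 5 ppages; refcounts: pp0:1 pp1:2 pp2:1 pp3:1 pp4:1
Op 7: fork(P2) -> P3. 5 ppages; refcounts: pp0:1 pp1:2 pp2:2 pp3:1 pp4:2
Op 8: write(P3, v1, 121). refcount(pp4)=2>1 -> COPY to pp5. 6 ppages; refcounts: pp0:1 pp1:2 pp2:2 pp3:1 pp4:1 pp5:1
Op 9: write(P3, v0, 178). refcount(pp2)=2>1 -> COPY to pp6. 7 ppages; refcounts: pp0:1 pp1:2 pp2:1 pp3:1 pp4:1 pp5:1 pp6:1
Op 10: write(P3, v0, 194). refcount(pp6)=1 -> write in place. 7 ppages; refcounts: pp0:1 pp1:2 pp2:1 pp3:1 pp4:1 pp5:1 pp6:1

yes yes yes yes yes no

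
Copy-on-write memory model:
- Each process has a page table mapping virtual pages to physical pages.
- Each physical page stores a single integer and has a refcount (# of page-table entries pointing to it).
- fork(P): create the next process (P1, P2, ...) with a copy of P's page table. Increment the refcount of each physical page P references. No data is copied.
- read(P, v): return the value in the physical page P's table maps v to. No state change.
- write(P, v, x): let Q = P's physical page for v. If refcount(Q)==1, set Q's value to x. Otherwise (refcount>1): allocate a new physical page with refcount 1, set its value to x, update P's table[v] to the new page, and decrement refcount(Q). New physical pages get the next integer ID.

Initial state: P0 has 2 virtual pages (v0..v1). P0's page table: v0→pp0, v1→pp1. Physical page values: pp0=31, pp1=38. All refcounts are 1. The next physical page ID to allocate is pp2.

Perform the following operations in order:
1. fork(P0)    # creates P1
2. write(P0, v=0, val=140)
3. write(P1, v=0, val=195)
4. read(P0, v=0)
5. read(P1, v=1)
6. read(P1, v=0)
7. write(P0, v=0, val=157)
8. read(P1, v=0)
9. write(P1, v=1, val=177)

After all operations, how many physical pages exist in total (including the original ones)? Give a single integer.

Answer: 4

Derivation:
Op 1: fork(P0) -> P1. 2 ppages; refcounts: pp0:2 pp1:2
Op 2: write(P0, v0, 140). refcount(pp0)=2>1 -> COPY to pp2. 3 ppages; refcounts: pp0:1 pp1:2 pp2:1
Op 3: write(P1, v0, 195). refcount(pp0)=1 -> write in place. 3 ppages; refcounts: pp0:1 pp1:2 pp2:1
Op 4: read(P0, v0) -> 140. No state change.
Op 5: read(P1, v1) -> 38. No state change.
Op 6: read(P1, v0) -> 195. No state change.
Op 7: write(P0, v0, 157). refcount(pp2)=1 -> write in place. 3 ppages; refcounts: pp0:1 pp1:2 pp2:1
Op 8: read(P1, v0) -> 195. No state change.
Op 9: write(P1, v1, 177). refcount(pp1)=2>1 -> COPY to pp3. 4 ppages; refcounts: pp0:1 pp1:1 pp2:1 pp3:1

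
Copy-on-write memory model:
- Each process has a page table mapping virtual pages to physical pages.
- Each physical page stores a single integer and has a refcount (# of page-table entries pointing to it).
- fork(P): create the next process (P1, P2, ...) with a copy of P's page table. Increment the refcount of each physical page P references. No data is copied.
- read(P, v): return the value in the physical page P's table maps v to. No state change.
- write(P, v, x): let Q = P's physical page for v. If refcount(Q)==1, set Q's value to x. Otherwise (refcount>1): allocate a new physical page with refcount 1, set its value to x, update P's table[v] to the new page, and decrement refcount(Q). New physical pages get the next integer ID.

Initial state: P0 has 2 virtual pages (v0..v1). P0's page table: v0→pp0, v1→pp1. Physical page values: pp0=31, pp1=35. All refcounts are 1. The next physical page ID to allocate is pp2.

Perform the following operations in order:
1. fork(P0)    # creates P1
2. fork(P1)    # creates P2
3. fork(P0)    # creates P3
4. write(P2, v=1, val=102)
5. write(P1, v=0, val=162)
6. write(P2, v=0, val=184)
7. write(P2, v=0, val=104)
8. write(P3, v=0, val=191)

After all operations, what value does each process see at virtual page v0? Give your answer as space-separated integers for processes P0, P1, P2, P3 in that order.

Answer: 31 162 104 191

Derivation:
Op 1: fork(P0) -> P1. 2 ppages; refcounts: pp0:2 pp1:2
Op 2: fork(P1) -> P2. 2 ppages; refcounts: pp0:3 pp1:3
Op 3: fork(P0) -> P3. 2 ppages; refcounts: pp0:4 pp1:4
Op 4: write(P2, v1, 102). refcount(pp1)=4>1 -> COPY to pp2. 3 ppages; refcounts: pp0:4 pp1:3 pp2:1
Op 5: write(P1, v0, 162). refcount(pp0)=4>1 -> COPY to pp3. 4 ppages; refcounts: pp0:3 pp1:3 pp2:1 pp3:1
Op 6: write(P2, v0, 184). refcount(pp0)=3>1 -> COPY to pp4. 5 ppages; refcounts: pp0:2 pp1:3 pp2:1 pp3:1 pp4:1
Op 7: write(P2, v0, 104). refcount(pp4)=1 -> write in place. 5 ppages; refcounts: pp0:2 pp1:3 pp2:1 pp3:1 pp4:1
Op 8: write(P3, v0, 191). refcount(pp0)=2>1 -> COPY to pp5. 6 ppages; refcounts: pp0:1 pp1:3 pp2:1 pp3:1 pp4:1 pp5:1
P0: v0 -> pp0 = 31
P1: v0 -> pp3 = 162
P2: v0 -> pp4 = 104
P3: v0 -> pp5 = 191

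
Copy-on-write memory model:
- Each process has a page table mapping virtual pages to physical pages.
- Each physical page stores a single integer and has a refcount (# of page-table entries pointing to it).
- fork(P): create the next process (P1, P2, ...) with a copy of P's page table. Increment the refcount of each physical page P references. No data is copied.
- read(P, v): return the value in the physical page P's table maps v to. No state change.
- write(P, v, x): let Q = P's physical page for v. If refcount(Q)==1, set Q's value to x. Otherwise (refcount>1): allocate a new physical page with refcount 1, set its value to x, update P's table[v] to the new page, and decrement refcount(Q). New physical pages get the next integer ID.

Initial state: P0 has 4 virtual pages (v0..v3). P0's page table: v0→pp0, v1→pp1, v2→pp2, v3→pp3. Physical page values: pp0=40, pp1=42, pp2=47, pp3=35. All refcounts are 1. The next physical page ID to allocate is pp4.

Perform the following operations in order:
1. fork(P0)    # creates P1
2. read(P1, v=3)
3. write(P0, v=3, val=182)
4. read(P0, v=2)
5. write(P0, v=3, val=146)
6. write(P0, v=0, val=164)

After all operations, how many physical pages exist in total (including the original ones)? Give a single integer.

Op 1: fork(P0) -> P1. 4 ppages; refcounts: pp0:2 pp1:2 pp2:2 pp3:2
Op 2: read(P1, v3) -> 35. No state change.
Op 3: write(P0, v3, 182). refcount(pp3)=2>1 -> COPY to pp4. 5 ppages; refcounts: pp0:2 pp1:2 pp2:2 pp3:1 pp4:1
Op 4: read(P0, v2) -> 47. No state change.
Op 5: write(P0, v3, 146). refcount(pp4)=1 -> write in place. 5 ppages; refcounts: pp0:2 pp1:2 pp2:2 pp3:1 pp4:1
Op 6: write(P0, v0, 164). refcount(pp0)=2>1 -> COPY to pp5. 6 ppages; refcounts: pp0:1 pp1:2 pp2:2 pp3:1 pp4:1 pp5:1

Answer: 6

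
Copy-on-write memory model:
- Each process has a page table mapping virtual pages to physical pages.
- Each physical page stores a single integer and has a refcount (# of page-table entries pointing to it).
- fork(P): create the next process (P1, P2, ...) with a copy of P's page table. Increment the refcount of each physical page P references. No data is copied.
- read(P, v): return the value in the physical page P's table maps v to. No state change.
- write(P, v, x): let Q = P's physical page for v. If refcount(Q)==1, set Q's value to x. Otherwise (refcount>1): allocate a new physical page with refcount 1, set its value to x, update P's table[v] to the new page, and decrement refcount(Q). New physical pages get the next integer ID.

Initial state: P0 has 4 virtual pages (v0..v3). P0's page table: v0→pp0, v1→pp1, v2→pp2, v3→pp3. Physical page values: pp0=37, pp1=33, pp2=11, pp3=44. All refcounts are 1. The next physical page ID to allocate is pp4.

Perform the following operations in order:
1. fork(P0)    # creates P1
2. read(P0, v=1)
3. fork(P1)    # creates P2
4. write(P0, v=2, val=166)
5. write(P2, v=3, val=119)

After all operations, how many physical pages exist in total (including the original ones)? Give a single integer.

Answer: 6

Derivation:
Op 1: fork(P0) -> P1. 4 ppages; refcounts: pp0:2 pp1:2 pp2:2 pp3:2
Op 2: read(P0, v1) -> 33. No state change.
Op 3: fork(P1) -> P2. 4 ppages; refcounts: pp0:3 pp1:3 pp2:3 pp3:3
Op 4: write(P0, v2, 166). refcount(pp2)=3>1 -> COPY to pp4. 5 ppages; refcounts: pp0:3 pp1:3 pp2:2 pp3:3 pp4:1
Op 5: write(P2, v3, 119). refcount(pp3)=3>1 -> COPY to pp5. 6 ppages; refcounts: pp0:3 pp1:3 pp2:2 pp3:2 pp4:1 pp5:1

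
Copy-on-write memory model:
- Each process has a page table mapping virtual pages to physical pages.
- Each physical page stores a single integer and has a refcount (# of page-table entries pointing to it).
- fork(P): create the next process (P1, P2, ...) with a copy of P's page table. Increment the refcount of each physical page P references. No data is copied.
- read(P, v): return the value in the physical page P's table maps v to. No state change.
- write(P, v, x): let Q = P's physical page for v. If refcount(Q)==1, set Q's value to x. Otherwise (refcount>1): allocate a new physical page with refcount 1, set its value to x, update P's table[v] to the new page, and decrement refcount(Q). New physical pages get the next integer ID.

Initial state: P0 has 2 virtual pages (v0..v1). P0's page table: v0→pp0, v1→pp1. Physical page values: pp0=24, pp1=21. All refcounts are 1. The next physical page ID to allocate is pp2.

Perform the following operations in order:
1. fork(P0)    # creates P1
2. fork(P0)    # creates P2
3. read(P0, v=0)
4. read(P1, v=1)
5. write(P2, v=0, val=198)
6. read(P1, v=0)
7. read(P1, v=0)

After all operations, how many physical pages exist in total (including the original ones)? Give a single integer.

Op 1: fork(P0) -> P1. 2 ppages; refcounts: pp0:2 pp1:2
Op 2: fork(P0) -> P2. 2 ppages; refcounts: pp0:3 pp1:3
Op 3: read(P0, v0) -> 24. No state change.
Op 4: read(P1, v1) -> 21. No state change.
Op 5: write(P2, v0, 198). refcount(pp0)=3>1 -> COPY to pp2. 3 ppages; refcounts: pp0:2 pp1:3 pp2:1
Op 6: read(P1, v0) -> 24. No state change.
Op 7: read(P1, v0) -> 24. No state change.

Answer: 3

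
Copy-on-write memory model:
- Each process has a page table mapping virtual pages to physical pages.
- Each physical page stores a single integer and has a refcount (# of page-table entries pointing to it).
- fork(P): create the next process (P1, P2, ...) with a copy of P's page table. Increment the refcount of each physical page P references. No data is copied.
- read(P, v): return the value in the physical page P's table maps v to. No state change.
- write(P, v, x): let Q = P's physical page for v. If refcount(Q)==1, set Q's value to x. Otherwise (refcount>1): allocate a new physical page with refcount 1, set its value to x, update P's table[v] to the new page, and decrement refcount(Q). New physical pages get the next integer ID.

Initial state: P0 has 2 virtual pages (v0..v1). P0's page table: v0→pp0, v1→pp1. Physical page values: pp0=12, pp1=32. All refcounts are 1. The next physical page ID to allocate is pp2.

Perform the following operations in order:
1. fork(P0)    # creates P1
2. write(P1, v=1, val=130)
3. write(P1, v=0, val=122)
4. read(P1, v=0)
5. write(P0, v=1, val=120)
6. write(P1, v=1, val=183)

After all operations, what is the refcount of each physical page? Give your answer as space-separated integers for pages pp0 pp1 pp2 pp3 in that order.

Op 1: fork(P0) -> P1. 2 ppages; refcounts: pp0:2 pp1:2
Op 2: write(P1, v1, 130). refcount(pp1)=2>1 -> COPY to pp2. 3 ppages; refcounts: pp0:2 pp1:1 pp2:1
Op 3: write(P1, v0, 122). refcount(pp0)=2>1 -> COPY to pp3. 4 ppages; refcounts: pp0:1 pp1:1 pp2:1 pp3:1
Op 4: read(P1, v0) -> 122. No state change.
Op 5: write(P0, v1, 120). refcount(pp1)=1 -> write in place. 4 ppages; refcounts: pp0:1 pp1:1 pp2:1 pp3:1
Op 6: write(P1, v1, 183). refcount(pp2)=1 -> write in place. 4 ppages; refcounts: pp0:1 pp1:1 pp2:1 pp3:1

Answer: 1 1 1 1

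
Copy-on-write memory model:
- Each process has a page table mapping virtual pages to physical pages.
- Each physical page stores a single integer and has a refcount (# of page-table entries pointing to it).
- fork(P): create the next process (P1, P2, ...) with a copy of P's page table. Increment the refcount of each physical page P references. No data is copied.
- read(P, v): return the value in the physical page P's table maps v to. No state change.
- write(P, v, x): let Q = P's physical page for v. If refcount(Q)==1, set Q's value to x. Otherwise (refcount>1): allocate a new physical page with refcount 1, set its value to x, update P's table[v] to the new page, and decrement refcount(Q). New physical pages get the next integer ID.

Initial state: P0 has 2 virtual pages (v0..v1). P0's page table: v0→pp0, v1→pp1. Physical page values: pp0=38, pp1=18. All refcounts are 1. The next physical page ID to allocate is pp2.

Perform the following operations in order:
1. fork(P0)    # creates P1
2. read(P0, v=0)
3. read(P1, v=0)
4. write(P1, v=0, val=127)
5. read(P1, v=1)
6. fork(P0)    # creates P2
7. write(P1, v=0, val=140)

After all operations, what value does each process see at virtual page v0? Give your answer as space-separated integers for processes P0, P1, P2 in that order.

Op 1: fork(P0) -> P1. 2 ppages; refcounts: pp0:2 pp1:2
Op 2: read(P0, v0) -> 38. No state change.
Op 3: read(P1, v0) -> 38. No state change.
Op 4: write(P1, v0, 127). refcount(pp0)=2>1 -> COPY to pp2. 3 ppages; refcounts: pp0:1 pp1:2 pp2:1
Op 5: read(P1, v1) -> 18. No state change.
Op 6: fork(P0) -> P2. 3 ppages; refcounts: pp0:2 pp1:3 pp2:1
Op 7: write(P1, v0, 140). refcount(pp2)=1 -> write in place. 3 ppages; refcounts: pp0:2 pp1:3 pp2:1
P0: v0 -> pp0 = 38
P1: v0 -> pp2 = 140
P2: v0 -> pp0 = 38

Answer: 38 140 38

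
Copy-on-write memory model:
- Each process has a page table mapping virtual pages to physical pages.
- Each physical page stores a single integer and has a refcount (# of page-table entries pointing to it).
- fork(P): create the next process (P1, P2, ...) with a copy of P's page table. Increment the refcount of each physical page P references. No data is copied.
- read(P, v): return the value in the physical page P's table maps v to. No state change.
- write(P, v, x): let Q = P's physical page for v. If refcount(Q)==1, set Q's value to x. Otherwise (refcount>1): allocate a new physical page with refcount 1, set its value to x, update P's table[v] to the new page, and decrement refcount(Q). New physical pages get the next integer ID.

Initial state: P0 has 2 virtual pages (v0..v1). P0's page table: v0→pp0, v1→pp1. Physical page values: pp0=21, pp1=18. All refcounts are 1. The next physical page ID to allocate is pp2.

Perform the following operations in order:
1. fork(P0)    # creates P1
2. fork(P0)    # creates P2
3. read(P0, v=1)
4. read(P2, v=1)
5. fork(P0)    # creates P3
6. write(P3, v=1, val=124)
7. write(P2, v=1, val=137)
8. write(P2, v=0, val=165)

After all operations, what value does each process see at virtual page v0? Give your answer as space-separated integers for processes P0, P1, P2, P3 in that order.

Answer: 21 21 165 21

Derivation:
Op 1: fork(P0) -> P1. 2 ppages; refcounts: pp0:2 pp1:2
Op 2: fork(P0) -> P2. 2 ppages; refcounts: pp0:3 pp1:3
Op 3: read(P0, v1) -> 18. No state change.
Op 4: read(P2, v1) -> 18. No state change.
Op 5: fork(P0) -> P3. 2 ppages; refcounts: pp0:4 pp1:4
Op 6: write(P3, v1, 124). refcount(pp1)=4>1 -> COPY to pp2. 3 ppages; refcounts: pp0:4 pp1:3 pp2:1
Op 7: write(P2, v1, 137). refcount(pp1)=3>1 -> COPY to pp3. 4 ppages; refcounts: pp0:4 pp1:2 pp2:1 pp3:1
Op 8: write(P2, v0, 165). refcount(pp0)=4>1 -> COPY to pp4. 5 ppages; refcounts: pp0:3 pp1:2 pp2:1 pp3:1 pp4:1
P0: v0 -> pp0 = 21
P1: v0 -> pp0 = 21
P2: v0 -> pp4 = 165
P3: v0 -> pp0 = 21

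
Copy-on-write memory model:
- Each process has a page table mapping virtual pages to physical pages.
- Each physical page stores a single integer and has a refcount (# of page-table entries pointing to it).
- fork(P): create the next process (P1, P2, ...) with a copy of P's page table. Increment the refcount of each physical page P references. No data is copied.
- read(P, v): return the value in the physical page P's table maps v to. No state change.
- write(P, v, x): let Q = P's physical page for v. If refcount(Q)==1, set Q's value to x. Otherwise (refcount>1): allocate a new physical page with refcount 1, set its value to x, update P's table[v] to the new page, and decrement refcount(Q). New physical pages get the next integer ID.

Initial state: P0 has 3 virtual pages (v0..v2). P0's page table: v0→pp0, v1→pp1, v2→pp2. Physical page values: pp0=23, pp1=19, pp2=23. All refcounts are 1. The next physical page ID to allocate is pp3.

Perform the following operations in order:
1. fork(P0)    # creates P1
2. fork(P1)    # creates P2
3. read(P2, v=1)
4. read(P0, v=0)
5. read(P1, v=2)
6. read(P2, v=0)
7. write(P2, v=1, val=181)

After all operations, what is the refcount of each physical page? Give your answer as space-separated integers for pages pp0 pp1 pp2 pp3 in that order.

Op 1: fork(P0) -> P1. 3 ppages; refcounts: pp0:2 pp1:2 pp2:2
Op 2: fork(P1) -> P2. 3 ppages; refcounts: pp0:3 pp1:3 pp2:3
Op 3: read(P2, v1) -> 19. No state change.
Op 4: read(P0, v0) -> 23. No state change.
Op 5: read(P1, v2) -> 23. No state change.
Op 6: read(P2, v0) -> 23. No state change.
Op 7: write(P2, v1, 181). refcount(pp1)=3>1 -> COPY to pp3. 4 ppages; refcounts: pp0:3 pp1:2 pp2:3 pp3:1

Answer: 3 2 3 1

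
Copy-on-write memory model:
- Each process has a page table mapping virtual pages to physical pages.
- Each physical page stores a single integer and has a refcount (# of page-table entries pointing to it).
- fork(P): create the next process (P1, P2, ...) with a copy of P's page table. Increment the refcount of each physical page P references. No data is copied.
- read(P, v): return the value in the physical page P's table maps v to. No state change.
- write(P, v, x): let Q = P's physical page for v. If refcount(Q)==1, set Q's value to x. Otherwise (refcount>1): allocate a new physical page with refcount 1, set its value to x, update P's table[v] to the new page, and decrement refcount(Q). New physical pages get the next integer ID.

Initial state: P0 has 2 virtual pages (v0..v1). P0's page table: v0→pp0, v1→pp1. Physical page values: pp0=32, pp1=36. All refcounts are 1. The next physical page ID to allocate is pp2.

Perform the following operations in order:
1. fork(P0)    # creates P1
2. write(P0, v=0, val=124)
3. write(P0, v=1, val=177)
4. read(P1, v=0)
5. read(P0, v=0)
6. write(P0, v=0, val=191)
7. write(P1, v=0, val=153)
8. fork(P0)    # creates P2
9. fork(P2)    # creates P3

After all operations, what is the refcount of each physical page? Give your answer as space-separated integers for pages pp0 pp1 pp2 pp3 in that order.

Op 1: fork(P0) -> P1. 2 ppages; refcounts: pp0:2 pp1:2
Op 2: write(P0, v0, 124). refcount(pp0)=2>1 -> COPY to pp2. 3 ppages; refcounts: pp0:1 pp1:2 pp2:1
Op 3: write(P0, v1, 177). refcount(pp1)=2>1 -> COPY to pp3. 4 ppages; refcounts: pp0:1 pp1:1 pp2:1 pp3:1
Op 4: read(P1, v0) -> 32. No state change.
Op 5: read(P0, v0) -> 124. No state change.
Op 6: write(P0, v0, 191). refcount(pp2)=1 -> write in place. 4 ppages; refcounts: pp0:1 pp1:1 pp2:1 pp3:1
Op 7: write(P1, v0, 153). refcount(pp0)=1 -> write in place. 4 ppages; refcounts: pp0:1 pp1:1 pp2:1 pp3:1
Op 8: fork(P0) -> P2. 4 ppages; refcounts: pp0:1 pp1:1 pp2:2 pp3:2
Op 9: fork(P2) -> P3. 4 ppages; refcounts: pp0:1 pp1:1 pp2:3 pp3:3

Answer: 1 1 3 3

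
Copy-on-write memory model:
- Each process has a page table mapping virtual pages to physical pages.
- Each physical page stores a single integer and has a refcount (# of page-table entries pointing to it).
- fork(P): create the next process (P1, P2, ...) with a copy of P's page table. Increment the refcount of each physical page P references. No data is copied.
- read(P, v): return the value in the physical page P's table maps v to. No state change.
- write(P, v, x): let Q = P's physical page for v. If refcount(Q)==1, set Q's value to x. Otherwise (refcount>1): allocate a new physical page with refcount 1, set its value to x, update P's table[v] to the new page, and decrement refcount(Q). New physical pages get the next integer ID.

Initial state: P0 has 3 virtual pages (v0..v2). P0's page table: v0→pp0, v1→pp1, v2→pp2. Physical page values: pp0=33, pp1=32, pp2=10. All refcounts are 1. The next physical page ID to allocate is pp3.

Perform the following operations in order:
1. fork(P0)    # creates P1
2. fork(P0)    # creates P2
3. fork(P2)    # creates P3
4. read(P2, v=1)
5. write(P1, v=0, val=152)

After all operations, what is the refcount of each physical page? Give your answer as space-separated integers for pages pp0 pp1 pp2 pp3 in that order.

Answer: 3 4 4 1

Derivation:
Op 1: fork(P0) -> P1. 3 ppages; refcounts: pp0:2 pp1:2 pp2:2
Op 2: fork(P0) -> P2. 3 ppages; refcounts: pp0:3 pp1:3 pp2:3
Op 3: fork(P2) -> P3. 3 ppages; refcounts: pp0:4 pp1:4 pp2:4
Op 4: read(P2, v1) -> 32. No state change.
Op 5: write(P1, v0, 152). refcount(pp0)=4>1 -> COPY to pp3. 4 ppages; refcounts: pp0:3 pp1:4 pp2:4 pp3:1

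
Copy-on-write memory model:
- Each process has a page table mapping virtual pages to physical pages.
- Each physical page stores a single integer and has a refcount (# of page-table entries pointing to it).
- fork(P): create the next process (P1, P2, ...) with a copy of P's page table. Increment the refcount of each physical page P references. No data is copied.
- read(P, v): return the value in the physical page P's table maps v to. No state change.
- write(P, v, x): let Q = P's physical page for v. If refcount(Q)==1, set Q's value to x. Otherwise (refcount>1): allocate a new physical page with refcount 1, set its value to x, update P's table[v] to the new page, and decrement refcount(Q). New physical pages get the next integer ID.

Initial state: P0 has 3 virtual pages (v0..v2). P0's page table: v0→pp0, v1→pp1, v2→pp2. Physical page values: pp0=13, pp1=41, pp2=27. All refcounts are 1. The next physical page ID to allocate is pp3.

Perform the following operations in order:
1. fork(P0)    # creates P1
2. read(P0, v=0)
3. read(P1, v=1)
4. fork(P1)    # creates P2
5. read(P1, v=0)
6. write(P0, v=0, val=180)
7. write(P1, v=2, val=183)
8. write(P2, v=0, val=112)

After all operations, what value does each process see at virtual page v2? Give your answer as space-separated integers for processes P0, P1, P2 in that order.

Answer: 27 183 27

Derivation:
Op 1: fork(P0) -> P1. 3 ppages; refcounts: pp0:2 pp1:2 pp2:2
Op 2: read(P0, v0) -> 13. No state change.
Op 3: read(P1, v1) -> 41. No state change.
Op 4: fork(P1) -> P2. 3 ppages; refcounts: pp0:3 pp1:3 pp2:3
Op 5: read(P1, v0) -> 13. No state change.
Op 6: write(P0, v0, 180). refcount(pp0)=3>1 -> COPY to pp3. 4 ppages; refcounts: pp0:2 pp1:3 pp2:3 pp3:1
Op 7: write(P1, v2, 183). refcount(pp2)=3>1 -> COPY to pp4. 5 ppages; refcounts: pp0:2 pp1:3 pp2:2 pp3:1 pp4:1
Op 8: write(P2, v0, 112). refcount(pp0)=2>1 -> COPY to pp5. 6 ppages; refcounts: pp0:1 pp1:3 pp2:2 pp3:1 pp4:1 pp5:1
P0: v2 -> pp2 = 27
P1: v2 -> pp4 = 183
P2: v2 -> pp2 = 27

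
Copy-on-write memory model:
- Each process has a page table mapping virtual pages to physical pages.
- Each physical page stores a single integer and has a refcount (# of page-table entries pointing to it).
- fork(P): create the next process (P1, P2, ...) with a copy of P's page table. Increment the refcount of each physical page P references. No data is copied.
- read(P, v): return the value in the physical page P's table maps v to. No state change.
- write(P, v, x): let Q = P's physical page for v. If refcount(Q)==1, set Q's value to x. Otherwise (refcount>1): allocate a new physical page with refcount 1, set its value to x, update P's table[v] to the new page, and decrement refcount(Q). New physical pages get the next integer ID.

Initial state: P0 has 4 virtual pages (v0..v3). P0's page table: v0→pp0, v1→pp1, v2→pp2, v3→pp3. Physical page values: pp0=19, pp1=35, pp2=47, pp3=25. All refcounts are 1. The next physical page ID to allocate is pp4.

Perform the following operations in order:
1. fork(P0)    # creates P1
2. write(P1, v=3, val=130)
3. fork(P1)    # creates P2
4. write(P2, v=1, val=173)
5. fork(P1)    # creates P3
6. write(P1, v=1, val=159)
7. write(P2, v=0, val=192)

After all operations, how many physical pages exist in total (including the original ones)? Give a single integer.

Answer: 8

Derivation:
Op 1: fork(P0) -> P1. 4 ppages; refcounts: pp0:2 pp1:2 pp2:2 pp3:2
Op 2: write(P1, v3, 130). refcount(pp3)=2>1 -> COPY to pp4. 5 ppages; refcounts: pp0:2 pp1:2 pp2:2 pp3:1 pp4:1
Op 3: fork(P1) -> P2. 5 ppages; refcounts: pp0:3 pp1:3 pp2:3 pp3:1 pp4:2
Op 4: write(P2, v1, 173). refcount(pp1)=3>1 -> COPY to pp5. 6 ppages; refcounts: pp0:3 pp1:2 pp2:3 pp3:1 pp4:2 pp5:1
Op 5: fork(P1) -> P3. 6 ppages; refcounts: pp0:4 pp1:3 pp2:4 pp3:1 pp4:3 pp5:1
Op 6: write(P1, v1, 159). refcount(pp1)=3>1 -> COPY to pp6. 7 ppages; refcounts: pp0:4 pp1:2 pp2:4 pp3:1 pp4:3 pp5:1 pp6:1
Op 7: write(P2, v0, 192). refcount(pp0)=4>1 -> COPY to pp7. 8 ppages; refcounts: pp0:3 pp1:2 pp2:4 pp3:1 pp4:3 pp5:1 pp6:1 pp7:1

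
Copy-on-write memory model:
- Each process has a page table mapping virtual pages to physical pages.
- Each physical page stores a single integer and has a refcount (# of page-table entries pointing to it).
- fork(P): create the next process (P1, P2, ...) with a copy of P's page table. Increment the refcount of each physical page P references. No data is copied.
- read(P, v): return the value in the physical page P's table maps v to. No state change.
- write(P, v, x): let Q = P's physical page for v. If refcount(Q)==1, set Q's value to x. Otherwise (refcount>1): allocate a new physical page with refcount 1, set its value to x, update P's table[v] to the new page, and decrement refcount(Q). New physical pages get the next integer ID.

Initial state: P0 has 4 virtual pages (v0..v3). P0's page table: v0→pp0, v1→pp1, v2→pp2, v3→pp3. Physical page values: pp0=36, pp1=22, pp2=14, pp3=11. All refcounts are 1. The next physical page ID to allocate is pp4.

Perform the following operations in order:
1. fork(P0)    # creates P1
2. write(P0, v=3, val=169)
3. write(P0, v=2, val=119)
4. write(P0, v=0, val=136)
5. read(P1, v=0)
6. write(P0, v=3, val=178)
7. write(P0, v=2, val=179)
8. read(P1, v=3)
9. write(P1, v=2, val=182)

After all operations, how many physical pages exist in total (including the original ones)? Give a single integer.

Answer: 7

Derivation:
Op 1: fork(P0) -> P1. 4 ppages; refcounts: pp0:2 pp1:2 pp2:2 pp3:2
Op 2: write(P0, v3, 169). refcount(pp3)=2>1 -> COPY to pp4. 5 ppages; refcounts: pp0:2 pp1:2 pp2:2 pp3:1 pp4:1
Op 3: write(P0, v2, 119). refcount(pp2)=2>1 -> COPY to pp5. 6 ppages; refcounts: pp0:2 pp1:2 pp2:1 pp3:1 pp4:1 pp5:1
Op 4: write(P0, v0, 136). refcount(pp0)=2>1 -> COPY to pp6. 7 ppages; refcounts: pp0:1 pp1:2 pp2:1 pp3:1 pp4:1 pp5:1 pp6:1
Op 5: read(P1, v0) -> 36. No state change.
Op 6: write(P0, v3, 178). refcount(pp4)=1 -> write in place. 7 ppages; refcounts: pp0:1 pp1:2 pp2:1 pp3:1 pp4:1 pp5:1 pp6:1
Op 7: write(P0, v2, 179). refcount(pp5)=1 -> write in place. 7 ppages; refcounts: pp0:1 pp1:2 pp2:1 pp3:1 pp4:1 pp5:1 pp6:1
Op 8: read(P1, v3) -> 11. No state change.
Op 9: write(P1, v2, 182). refcount(pp2)=1 -> write in place. 7 ppages; refcounts: pp0:1 pp1:2 pp2:1 pp3:1 pp4:1 pp5:1 pp6:1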